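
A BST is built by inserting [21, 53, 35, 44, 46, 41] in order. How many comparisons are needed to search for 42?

Search path for 42: 21 -> 53 -> 35 -> 44 -> 41
Found: False
Comparisons: 5


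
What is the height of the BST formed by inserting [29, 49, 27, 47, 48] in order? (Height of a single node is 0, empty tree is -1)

Insertion order: [29, 49, 27, 47, 48]
Tree (level-order array): [29, 27, 49, None, None, 47, None, None, 48]
Compute height bottom-up (empty subtree = -1):
  height(27) = 1 + max(-1, -1) = 0
  height(48) = 1 + max(-1, -1) = 0
  height(47) = 1 + max(-1, 0) = 1
  height(49) = 1 + max(1, -1) = 2
  height(29) = 1 + max(0, 2) = 3
Height = 3


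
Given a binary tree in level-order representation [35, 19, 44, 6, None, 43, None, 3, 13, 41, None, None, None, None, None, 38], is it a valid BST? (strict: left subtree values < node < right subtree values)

Level-order array: [35, 19, 44, 6, None, 43, None, 3, 13, 41, None, None, None, None, None, 38]
Validate using subtree bounds (lo, hi): at each node, require lo < value < hi,
then recurse left with hi=value and right with lo=value.
Preorder trace (stopping at first violation):
  at node 35 with bounds (-inf, +inf): OK
  at node 19 with bounds (-inf, 35): OK
  at node 6 with bounds (-inf, 19): OK
  at node 3 with bounds (-inf, 6): OK
  at node 13 with bounds (6, 19): OK
  at node 44 with bounds (35, +inf): OK
  at node 43 with bounds (35, 44): OK
  at node 41 with bounds (35, 43): OK
  at node 38 with bounds (35, 41): OK
No violation found at any node.
Result: Valid BST


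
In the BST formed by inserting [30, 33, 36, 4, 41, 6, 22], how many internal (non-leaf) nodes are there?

Tree built from: [30, 33, 36, 4, 41, 6, 22]
Tree (level-order array): [30, 4, 33, None, 6, None, 36, None, 22, None, 41]
Rule: An internal node has at least one child.
Per-node child counts:
  node 30: 2 child(ren)
  node 4: 1 child(ren)
  node 6: 1 child(ren)
  node 22: 0 child(ren)
  node 33: 1 child(ren)
  node 36: 1 child(ren)
  node 41: 0 child(ren)
Matching nodes: [30, 4, 6, 33, 36]
Count of internal (non-leaf) nodes: 5


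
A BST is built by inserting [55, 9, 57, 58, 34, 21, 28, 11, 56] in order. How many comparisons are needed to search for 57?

Search path for 57: 55 -> 57
Found: True
Comparisons: 2


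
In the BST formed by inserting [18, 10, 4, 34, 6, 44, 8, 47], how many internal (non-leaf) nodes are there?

Tree built from: [18, 10, 4, 34, 6, 44, 8, 47]
Tree (level-order array): [18, 10, 34, 4, None, None, 44, None, 6, None, 47, None, 8]
Rule: An internal node has at least one child.
Per-node child counts:
  node 18: 2 child(ren)
  node 10: 1 child(ren)
  node 4: 1 child(ren)
  node 6: 1 child(ren)
  node 8: 0 child(ren)
  node 34: 1 child(ren)
  node 44: 1 child(ren)
  node 47: 0 child(ren)
Matching nodes: [18, 10, 4, 6, 34, 44]
Count of internal (non-leaf) nodes: 6


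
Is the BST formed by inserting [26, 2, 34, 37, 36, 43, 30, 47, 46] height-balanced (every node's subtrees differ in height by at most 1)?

Tree (level-order array): [26, 2, 34, None, None, 30, 37, None, None, 36, 43, None, None, None, 47, 46]
Definition: a tree is height-balanced if, at every node, |h(left) - h(right)| <= 1 (empty subtree has height -1).
Bottom-up per-node check:
  node 2: h_left=-1, h_right=-1, diff=0 [OK], height=0
  node 30: h_left=-1, h_right=-1, diff=0 [OK], height=0
  node 36: h_left=-1, h_right=-1, diff=0 [OK], height=0
  node 46: h_left=-1, h_right=-1, diff=0 [OK], height=0
  node 47: h_left=0, h_right=-1, diff=1 [OK], height=1
  node 43: h_left=-1, h_right=1, diff=2 [FAIL (|-1-1|=2 > 1)], height=2
  node 37: h_left=0, h_right=2, diff=2 [FAIL (|0-2|=2 > 1)], height=3
  node 34: h_left=0, h_right=3, diff=3 [FAIL (|0-3|=3 > 1)], height=4
  node 26: h_left=0, h_right=4, diff=4 [FAIL (|0-4|=4 > 1)], height=5
Node 43 violates the condition: |-1 - 1| = 2 > 1.
Result: Not balanced


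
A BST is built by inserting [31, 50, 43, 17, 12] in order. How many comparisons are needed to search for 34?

Search path for 34: 31 -> 50 -> 43
Found: False
Comparisons: 3


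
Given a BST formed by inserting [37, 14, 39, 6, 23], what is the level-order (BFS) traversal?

Tree insertion order: [37, 14, 39, 6, 23]
Tree (level-order array): [37, 14, 39, 6, 23]
BFS from the root, enqueuing left then right child of each popped node:
  queue [37] -> pop 37, enqueue [14, 39], visited so far: [37]
  queue [14, 39] -> pop 14, enqueue [6, 23], visited so far: [37, 14]
  queue [39, 6, 23] -> pop 39, enqueue [none], visited so far: [37, 14, 39]
  queue [6, 23] -> pop 6, enqueue [none], visited so far: [37, 14, 39, 6]
  queue [23] -> pop 23, enqueue [none], visited so far: [37, 14, 39, 6, 23]
Result: [37, 14, 39, 6, 23]


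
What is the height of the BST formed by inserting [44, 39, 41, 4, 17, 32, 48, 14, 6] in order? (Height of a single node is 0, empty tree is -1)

Insertion order: [44, 39, 41, 4, 17, 32, 48, 14, 6]
Tree (level-order array): [44, 39, 48, 4, 41, None, None, None, 17, None, None, 14, 32, 6]
Compute height bottom-up (empty subtree = -1):
  height(6) = 1 + max(-1, -1) = 0
  height(14) = 1 + max(0, -1) = 1
  height(32) = 1 + max(-1, -1) = 0
  height(17) = 1 + max(1, 0) = 2
  height(4) = 1 + max(-1, 2) = 3
  height(41) = 1 + max(-1, -1) = 0
  height(39) = 1 + max(3, 0) = 4
  height(48) = 1 + max(-1, -1) = 0
  height(44) = 1 + max(4, 0) = 5
Height = 5


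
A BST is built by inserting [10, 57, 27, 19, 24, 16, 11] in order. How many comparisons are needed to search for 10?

Search path for 10: 10
Found: True
Comparisons: 1


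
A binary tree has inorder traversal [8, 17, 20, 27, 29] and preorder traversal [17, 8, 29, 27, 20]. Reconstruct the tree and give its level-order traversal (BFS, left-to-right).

Inorder:  [8, 17, 20, 27, 29]
Preorder: [17, 8, 29, 27, 20]
Algorithm: preorder visits root first, so consume preorder in order;
for each root, split the current inorder slice at that value into
left-subtree inorder and right-subtree inorder, then recurse.
Recursive splits:
  root=17; inorder splits into left=[8], right=[20, 27, 29]
  root=8; inorder splits into left=[], right=[]
  root=29; inorder splits into left=[20, 27], right=[]
  root=27; inorder splits into left=[20], right=[]
  root=20; inorder splits into left=[], right=[]
Reconstructed level-order: [17, 8, 29, 27, 20]


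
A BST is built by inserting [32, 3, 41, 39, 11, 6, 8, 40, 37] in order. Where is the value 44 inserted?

Starting tree (level order): [32, 3, 41, None, 11, 39, None, 6, None, 37, 40, None, 8]
Insertion path: 32 -> 41
Result: insert 44 as right child of 41
Final tree (level order): [32, 3, 41, None, 11, 39, 44, 6, None, 37, 40, None, None, None, 8]


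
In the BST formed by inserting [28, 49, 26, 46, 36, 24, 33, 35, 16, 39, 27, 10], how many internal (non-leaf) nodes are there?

Tree built from: [28, 49, 26, 46, 36, 24, 33, 35, 16, 39, 27, 10]
Tree (level-order array): [28, 26, 49, 24, 27, 46, None, 16, None, None, None, 36, None, 10, None, 33, 39, None, None, None, 35]
Rule: An internal node has at least one child.
Per-node child counts:
  node 28: 2 child(ren)
  node 26: 2 child(ren)
  node 24: 1 child(ren)
  node 16: 1 child(ren)
  node 10: 0 child(ren)
  node 27: 0 child(ren)
  node 49: 1 child(ren)
  node 46: 1 child(ren)
  node 36: 2 child(ren)
  node 33: 1 child(ren)
  node 35: 0 child(ren)
  node 39: 0 child(ren)
Matching nodes: [28, 26, 24, 16, 49, 46, 36, 33]
Count of internal (non-leaf) nodes: 8


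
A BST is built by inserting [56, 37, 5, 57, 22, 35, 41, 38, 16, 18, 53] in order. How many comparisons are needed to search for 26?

Search path for 26: 56 -> 37 -> 5 -> 22 -> 35
Found: False
Comparisons: 5


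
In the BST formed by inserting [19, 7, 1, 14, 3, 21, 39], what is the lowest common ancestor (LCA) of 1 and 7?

Tree insertion order: [19, 7, 1, 14, 3, 21, 39]
Tree (level-order array): [19, 7, 21, 1, 14, None, 39, None, 3]
In a BST, the LCA of p=1, q=7 is the first node v on the
root-to-leaf path with p <= v <= q (go left if both < v, right if both > v).
Walk from root:
  at 19: both 1 and 7 < 19, go left
  at 7: 1 <= 7 <= 7, this is the LCA
LCA = 7


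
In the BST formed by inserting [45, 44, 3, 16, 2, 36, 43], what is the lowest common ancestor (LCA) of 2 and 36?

Tree insertion order: [45, 44, 3, 16, 2, 36, 43]
Tree (level-order array): [45, 44, None, 3, None, 2, 16, None, None, None, 36, None, 43]
In a BST, the LCA of p=2, q=36 is the first node v on the
root-to-leaf path with p <= v <= q (go left if both < v, right if both > v).
Walk from root:
  at 45: both 2 and 36 < 45, go left
  at 44: both 2 and 36 < 44, go left
  at 3: 2 <= 3 <= 36, this is the LCA
LCA = 3


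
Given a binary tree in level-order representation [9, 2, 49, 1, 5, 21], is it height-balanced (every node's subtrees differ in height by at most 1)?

Tree (level-order array): [9, 2, 49, 1, 5, 21]
Definition: a tree is height-balanced if, at every node, |h(left) - h(right)| <= 1 (empty subtree has height -1).
Bottom-up per-node check:
  node 1: h_left=-1, h_right=-1, diff=0 [OK], height=0
  node 5: h_left=-1, h_right=-1, diff=0 [OK], height=0
  node 2: h_left=0, h_right=0, diff=0 [OK], height=1
  node 21: h_left=-1, h_right=-1, diff=0 [OK], height=0
  node 49: h_left=0, h_right=-1, diff=1 [OK], height=1
  node 9: h_left=1, h_right=1, diff=0 [OK], height=2
All nodes satisfy the balance condition.
Result: Balanced


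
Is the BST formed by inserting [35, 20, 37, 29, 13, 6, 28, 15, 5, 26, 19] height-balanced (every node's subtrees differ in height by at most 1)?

Tree (level-order array): [35, 20, 37, 13, 29, None, None, 6, 15, 28, None, 5, None, None, 19, 26]
Definition: a tree is height-balanced if, at every node, |h(left) - h(right)| <= 1 (empty subtree has height -1).
Bottom-up per-node check:
  node 5: h_left=-1, h_right=-1, diff=0 [OK], height=0
  node 6: h_left=0, h_right=-1, diff=1 [OK], height=1
  node 19: h_left=-1, h_right=-1, diff=0 [OK], height=0
  node 15: h_left=-1, h_right=0, diff=1 [OK], height=1
  node 13: h_left=1, h_right=1, diff=0 [OK], height=2
  node 26: h_left=-1, h_right=-1, diff=0 [OK], height=0
  node 28: h_left=0, h_right=-1, diff=1 [OK], height=1
  node 29: h_left=1, h_right=-1, diff=2 [FAIL (|1--1|=2 > 1)], height=2
  node 20: h_left=2, h_right=2, diff=0 [OK], height=3
  node 37: h_left=-1, h_right=-1, diff=0 [OK], height=0
  node 35: h_left=3, h_right=0, diff=3 [FAIL (|3-0|=3 > 1)], height=4
Node 29 violates the condition: |1 - -1| = 2 > 1.
Result: Not balanced


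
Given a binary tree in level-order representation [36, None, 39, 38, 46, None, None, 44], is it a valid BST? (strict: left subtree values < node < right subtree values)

Level-order array: [36, None, 39, 38, 46, None, None, 44]
Validate using subtree bounds (lo, hi): at each node, require lo < value < hi,
then recurse left with hi=value and right with lo=value.
Preorder trace (stopping at first violation):
  at node 36 with bounds (-inf, +inf): OK
  at node 39 with bounds (36, +inf): OK
  at node 38 with bounds (36, 39): OK
  at node 46 with bounds (39, +inf): OK
  at node 44 with bounds (39, 46): OK
No violation found at any node.
Result: Valid BST


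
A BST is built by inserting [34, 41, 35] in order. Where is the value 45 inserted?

Starting tree (level order): [34, None, 41, 35]
Insertion path: 34 -> 41
Result: insert 45 as right child of 41
Final tree (level order): [34, None, 41, 35, 45]


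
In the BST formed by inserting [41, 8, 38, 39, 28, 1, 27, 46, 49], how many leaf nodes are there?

Tree built from: [41, 8, 38, 39, 28, 1, 27, 46, 49]
Tree (level-order array): [41, 8, 46, 1, 38, None, 49, None, None, 28, 39, None, None, 27]
Rule: A leaf has 0 children.
Per-node child counts:
  node 41: 2 child(ren)
  node 8: 2 child(ren)
  node 1: 0 child(ren)
  node 38: 2 child(ren)
  node 28: 1 child(ren)
  node 27: 0 child(ren)
  node 39: 0 child(ren)
  node 46: 1 child(ren)
  node 49: 0 child(ren)
Matching nodes: [1, 27, 39, 49]
Count of leaf nodes: 4


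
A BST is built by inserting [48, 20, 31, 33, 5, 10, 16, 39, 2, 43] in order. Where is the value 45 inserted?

Starting tree (level order): [48, 20, None, 5, 31, 2, 10, None, 33, None, None, None, 16, None, 39, None, None, None, 43]
Insertion path: 48 -> 20 -> 31 -> 33 -> 39 -> 43
Result: insert 45 as right child of 43
Final tree (level order): [48, 20, None, 5, 31, 2, 10, None, 33, None, None, None, 16, None, 39, None, None, None, 43, None, 45]


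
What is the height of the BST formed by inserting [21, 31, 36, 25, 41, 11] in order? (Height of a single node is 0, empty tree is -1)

Insertion order: [21, 31, 36, 25, 41, 11]
Tree (level-order array): [21, 11, 31, None, None, 25, 36, None, None, None, 41]
Compute height bottom-up (empty subtree = -1):
  height(11) = 1 + max(-1, -1) = 0
  height(25) = 1 + max(-1, -1) = 0
  height(41) = 1 + max(-1, -1) = 0
  height(36) = 1 + max(-1, 0) = 1
  height(31) = 1 + max(0, 1) = 2
  height(21) = 1 + max(0, 2) = 3
Height = 3


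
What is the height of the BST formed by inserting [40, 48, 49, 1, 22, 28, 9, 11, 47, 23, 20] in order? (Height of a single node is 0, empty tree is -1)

Insertion order: [40, 48, 49, 1, 22, 28, 9, 11, 47, 23, 20]
Tree (level-order array): [40, 1, 48, None, 22, 47, 49, 9, 28, None, None, None, None, None, 11, 23, None, None, 20]
Compute height bottom-up (empty subtree = -1):
  height(20) = 1 + max(-1, -1) = 0
  height(11) = 1 + max(-1, 0) = 1
  height(9) = 1 + max(-1, 1) = 2
  height(23) = 1 + max(-1, -1) = 0
  height(28) = 1 + max(0, -1) = 1
  height(22) = 1 + max(2, 1) = 3
  height(1) = 1 + max(-1, 3) = 4
  height(47) = 1 + max(-1, -1) = 0
  height(49) = 1 + max(-1, -1) = 0
  height(48) = 1 + max(0, 0) = 1
  height(40) = 1 + max(4, 1) = 5
Height = 5


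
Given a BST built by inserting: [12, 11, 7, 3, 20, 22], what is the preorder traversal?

Tree insertion order: [12, 11, 7, 3, 20, 22]
Tree (level-order array): [12, 11, 20, 7, None, None, 22, 3]
Preorder traversal: [12, 11, 7, 3, 20, 22]


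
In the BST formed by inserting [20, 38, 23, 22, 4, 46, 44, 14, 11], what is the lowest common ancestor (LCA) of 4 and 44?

Tree insertion order: [20, 38, 23, 22, 4, 46, 44, 14, 11]
Tree (level-order array): [20, 4, 38, None, 14, 23, 46, 11, None, 22, None, 44]
In a BST, the LCA of p=4, q=44 is the first node v on the
root-to-leaf path with p <= v <= q (go left if both < v, right if both > v).
Walk from root:
  at 20: 4 <= 20 <= 44, this is the LCA
LCA = 20


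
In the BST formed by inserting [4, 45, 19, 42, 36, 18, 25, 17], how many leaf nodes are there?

Tree built from: [4, 45, 19, 42, 36, 18, 25, 17]
Tree (level-order array): [4, None, 45, 19, None, 18, 42, 17, None, 36, None, None, None, 25]
Rule: A leaf has 0 children.
Per-node child counts:
  node 4: 1 child(ren)
  node 45: 1 child(ren)
  node 19: 2 child(ren)
  node 18: 1 child(ren)
  node 17: 0 child(ren)
  node 42: 1 child(ren)
  node 36: 1 child(ren)
  node 25: 0 child(ren)
Matching nodes: [17, 25]
Count of leaf nodes: 2


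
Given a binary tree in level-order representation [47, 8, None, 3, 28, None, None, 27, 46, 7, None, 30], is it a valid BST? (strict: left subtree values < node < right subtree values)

Level-order array: [47, 8, None, 3, 28, None, None, 27, 46, 7, None, 30]
Validate using subtree bounds (lo, hi): at each node, require lo < value < hi,
then recurse left with hi=value and right with lo=value.
Preorder trace (stopping at first violation):
  at node 47 with bounds (-inf, +inf): OK
  at node 8 with bounds (-inf, 47): OK
  at node 3 with bounds (-inf, 8): OK
  at node 28 with bounds (8, 47): OK
  at node 27 with bounds (8, 28): OK
  at node 7 with bounds (8, 27): VIOLATION
Node 7 violates its bound: not (8 < 7 < 27).
Result: Not a valid BST


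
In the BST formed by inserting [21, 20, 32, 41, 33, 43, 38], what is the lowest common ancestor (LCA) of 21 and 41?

Tree insertion order: [21, 20, 32, 41, 33, 43, 38]
Tree (level-order array): [21, 20, 32, None, None, None, 41, 33, 43, None, 38]
In a BST, the LCA of p=21, q=41 is the first node v on the
root-to-leaf path with p <= v <= q (go left if both < v, right if both > v).
Walk from root:
  at 21: 21 <= 21 <= 41, this is the LCA
LCA = 21


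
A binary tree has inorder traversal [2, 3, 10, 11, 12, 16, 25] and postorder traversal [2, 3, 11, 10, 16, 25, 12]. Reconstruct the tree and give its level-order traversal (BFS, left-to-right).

Inorder:   [2, 3, 10, 11, 12, 16, 25]
Postorder: [2, 3, 11, 10, 16, 25, 12]
Algorithm: postorder visits root last, so walk postorder right-to-left;
each value is the root of the current inorder slice — split it at that
value, recurse on the right subtree first, then the left.
Recursive splits:
  root=12; inorder splits into left=[2, 3, 10, 11], right=[16, 25]
  root=25; inorder splits into left=[16], right=[]
  root=16; inorder splits into left=[], right=[]
  root=10; inorder splits into left=[2, 3], right=[11]
  root=11; inorder splits into left=[], right=[]
  root=3; inorder splits into left=[2], right=[]
  root=2; inorder splits into left=[], right=[]
Reconstructed level-order: [12, 10, 25, 3, 11, 16, 2]


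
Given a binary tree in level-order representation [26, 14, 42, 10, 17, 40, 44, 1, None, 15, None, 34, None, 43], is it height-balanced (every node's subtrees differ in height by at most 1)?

Tree (level-order array): [26, 14, 42, 10, 17, 40, 44, 1, None, 15, None, 34, None, 43]
Definition: a tree is height-balanced if, at every node, |h(left) - h(right)| <= 1 (empty subtree has height -1).
Bottom-up per-node check:
  node 1: h_left=-1, h_right=-1, diff=0 [OK], height=0
  node 10: h_left=0, h_right=-1, diff=1 [OK], height=1
  node 15: h_left=-1, h_right=-1, diff=0 [OK], height=0
  node 17: h_left=0, h_right=-1, diff=1 [OK], height=1
  node 14: h_left=1, h_right=1, diff=0 [OK], height=2
  node 34: h_left=-1, h_right=-1, diff=0 [OK], height=0
  node 40: h_left=0, h_right=-1, diff=1 [OK], height=1
  node 43: h_left=-1, h_right=-1, diff=0 [OK], height=0
  node 44: h_left=0, h_right=-1, diff=1 [OK], height=1
  node 42: h_left=1, h_right=1, diff=0 [OK], height=2
  node 26: h_left=2, h_right=2, diff=0 [OK], height=3
All nodes satisfy the balance condition.
Result: Balanced


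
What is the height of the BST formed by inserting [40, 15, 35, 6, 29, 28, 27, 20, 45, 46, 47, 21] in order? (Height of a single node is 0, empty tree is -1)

Insertion order: [40, 15, 35, 6, 29, 28, 27, 20, 45, 46, 47, 21]
Tree (level-order array): [40, 15, 45, 6, 35, None, 46, None, None, 29, None, None, 47, 28, None, None, None, 27, None, 20, None, None, 21]
Compute height bottom-up (empty subtree = -1):
  height(6) = 1 + max(-1, -1) = 0
  height(21) = 1 + max(-1, -1) = 0
  height(20) = 1 + max(-1, 0) = 1
  height(27) = 1 + max(1, -1) = 2
  height(28) = 1 + max(2, -1) = 3
  height(29) = 1 + max(3, -1) = 4
  height(35) = 1 + max(4, -1) = 5
  height(15) = 1 + max(0, 5) = 6
  height(47) = 1 + max(-1, -1) = 0
  height(46) = 1 + max(-1, 0) = 1
  height(45) = 1 + max(-1, 1) = 2
  height(40) = 1 + max(6, 2) = 7
Height = 7


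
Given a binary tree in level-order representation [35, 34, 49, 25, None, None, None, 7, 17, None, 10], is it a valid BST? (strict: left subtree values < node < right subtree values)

Level-order array: [35, 34, 49, 25, None, None, None, 7, 17, None, 10]
Validate using subtree bounds (lo, hi): at each node, require lo < value < hi,
then recurse left with hi=value and right with lo=value.
Preorder trace (stopping at first violation):
  at node 35 with bounds (-inf, +inf): OK
  at node 34 with bounds (-inf, 35): OK
  at node 25 with bounds (-inf, 34): OK
  at node 7 with bounds (-inf, 25): OK
  at node 10 with bounds (7, 25): OK
  at node 17 with bounds (25, 34): VIOLATION
Node 17 violates its bound: not (25 < 17 < 34).
Result: Not a valid BST


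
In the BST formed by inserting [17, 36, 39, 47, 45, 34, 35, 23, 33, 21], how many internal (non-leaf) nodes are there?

Tree built from: [17, 36, 39, 47, 45, 34, 35, 23, 33, 21]
Tree (level-order array): [17, None, 36, 34, 39, 23, 35, None, 47, 21, 33, None, None, 45]
Rule: An internal node has at least one child.
Per-node child counts:
  node 17: 1 child(ren)
  node 36: 2 child(ren)
  node 34: 2 child(ren)
  node 23: 2 child(ren)
  node 21: 0 child(ren)
  node 33: 0 child(ren)
  node 35: 0 child(ren)
  node 39: 1 child(ren)
  node 47: 1 child(ren)
  node 45: 0 child(ren)
Matching nodes: [17, 36, 34, 23, 39, 47]
Count of internal (non-leaf) nodes: 6


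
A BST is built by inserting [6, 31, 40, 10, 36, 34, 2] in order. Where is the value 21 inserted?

Starting tree (level order): [6, 2, 31, None, None, 10, 40, None, None, 36, None, 34]
Insertion path: 6 -> 31 -> 10
Result: insert 21 as right child of 10
Final tree (level order): [6, 2, 31, None, None, 10, 40, None, 21, 36, None, None, None, 34]


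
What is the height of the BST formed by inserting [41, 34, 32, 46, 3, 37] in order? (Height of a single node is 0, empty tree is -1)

Insertion order: [41, 34, 32, 46, 3, 37]
Tree (level-order array): [41, 34, 46, 32, 37, None, None, 3]
Compute height bottom-up (empty subtree = -1):
  height(3) = 1 + max(-1, -1) = 0
  height(32) = 1 + max(0, -1) = 1
  height(37) = 1 + max(-1, -1) = 0
  height(34) = 1 + max(1, 0) = 2
  height(46) = 1 + max(-1, -1) = 0
  height(41) = 1 + max(2, 0) = 3
Height = 3


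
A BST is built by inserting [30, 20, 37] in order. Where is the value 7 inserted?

Starting tree (level order): [30, 20, 37]
Insertion path: 30 -> 20
Result: insert 7 as left child of 20
Final tree (level order): [30, 20, 37, 7]


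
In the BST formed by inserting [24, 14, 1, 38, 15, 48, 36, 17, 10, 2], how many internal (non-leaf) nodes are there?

Tree built from: [24, 14, 1, 38, 15, 48, 36, 17, 10, 2]
Tree (level-order array): [24, 14, 38, 1, 15, 36, 48, None, 10, None, 17, None, None, None, None, 2]
Rule: An internal node has at least one child.
Per-node child counts:
  node 24: 2 child(ren)
  node 14: 2 child(ren)
  node 1: 1 child(ren)
  node 10: 1 child(ren)
  node 2: 0 child(ren)
  node 15: 1 child(ren)
  node 17: 0 child(ren)
  node 38: 2 child(ren)
  node 36: 0 child(ren)
  node 48: 0 child(ren)
Matching nodes: [24, 14, 1, 10, 15, 38]
Count of internal (non-leaf) nodes: 6


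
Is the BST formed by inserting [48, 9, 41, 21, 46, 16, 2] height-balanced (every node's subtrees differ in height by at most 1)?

Tree (level-order array): [48, 9, None, 2, 41, None, None, 21, 46, 16]
Definition: a tree is height-balanced if, at every node, |h(left) - h(right)| <= 1 (empty subtree has height -1).
Bottom-up per-node check:
  node 2: h_left=-1, h_right=-1, diff=0 [OK], height=0
  node 16: h_left=-1, h_right=-1, diff=0 [OK], height=0
  node 21: h_left=0, h_right=-1, diff=1 [OK], height=1
  node 46: h_left=-1, h_right=-1, diff=0 [OK], height=0
  node 41: h_left=1, h_right=0, diff=1 [OK], height=2
  node 9: h_left=0, h_right=2, diff=2 [FAIL (|0-2|=2 > 1)], height=3
  node 48: h_left=3, h_right=-1, diff=4 [FAIL (|3--1|=4 > 1)], height=4
Node 9 violates the condition: |0 - 2| = 2 > 1.
Result: Not balanced


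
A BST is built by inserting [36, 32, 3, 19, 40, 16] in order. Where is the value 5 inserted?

Starting tree (level order): [36, 32, 40, 3, None, None, None, None, 19, 16]
Insertion path: 36 -> 32 -> 3 -> 19 -> 16
Result: insert 5 as left child of 16
Final tree (level order): [36, 32, 40, 3, None, None, None, None, 19, 16, None, 5]


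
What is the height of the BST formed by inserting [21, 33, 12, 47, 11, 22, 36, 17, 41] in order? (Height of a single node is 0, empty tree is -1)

Insertion order: [21, 33, 12, 47, 11, 22, 36, 17, 41]
Tree (level-order array): [21, 12, 33, 11, 17, 22, 47, None, None, None, None, None, None, 36, None, None, 41]
Compute height bottom-up (empty subtree = -1):
  height(11) = 1 + max(-1, -1) = 0
  height(17) = 1 + max(-1, -1) = 0
  height(12) = 1 + max(0, 0) = 1
  height(22) = 1 + max(-1, -1) = 0
  height(41) = 1 + max(-1, -1) = 0
  height(36) = 1 + max(-1, 0) = 1
  height(47) = 1 + max(1, -1) = 2
  height(33) = 1 + max(0, 2) = 3
  height(21) = 1 + max(1, 3) = 4
Height = 4


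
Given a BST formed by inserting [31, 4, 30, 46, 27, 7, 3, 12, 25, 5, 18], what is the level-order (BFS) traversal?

Tree insertion order: [31, 4, 30, 46, 27, 7, 3, 12, 25, 5, 18]
Tree (level-order array): [31, 4, 46, 3, 30, None, None, None, None, 27, None, 7, None, 5, 12, None, None, None, 25, 18]
BFS from the root, enqueuing left then right child of each popped node:
  queue [31] -> pop 31, enqueue [4, 46], visited so far: [31]
  queue [4, 46] -> pop 4, enqueue [3, 30], visited so far: [31, 4]
  queue [46, 3, 30] -> pop 46, enqueue [none], visited so far: [31, 4, 46]
  queue [3, 30] -> pop 3, enqueue [none], visited so far: [31, 4, 46, 3]
  queue [30] -> pop 30, enqueue [27], visited so far: [31, 4, 46, 3, 30]
  queue [27] -> pop 27, enqueue [7], visited so far: [31, 4, 46, 3, 30, 27]
  queue [7] -> pop 7, enqueue [5, 12], visited so far: [31, 4, 46, 3, 30, 27, 7]
  queue [5, 12] -> pop 5, enqueue [none], visited so far: [31, 4, 46, 3, 30, 27, 7, 5]
  queue [12] -> pop 12, enqueue [25], visited so far: [31, 4, 46, 3, 30, 27, 7, 5, 12]
  queue [25] -> pop 25, enqueue [18], visited so far: [31, 4, 46, 3, 30, 27, 7, 5, 12, 25]
  queue [18] -> pop 18, enqueue [none], visited so far: [31, 4, 46, 3, 30, 27, 7, 5, 12, 25, 18]
Result: [31, 4, 46, 3, 30, 27, 7, 5, 12, 25, 18]


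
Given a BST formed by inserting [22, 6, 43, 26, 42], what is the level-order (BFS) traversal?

Tree insertion order: [22, 6, 43, 26, 42]
Tree (level-order array): [22, 6, 43, None, None, 26, None, None, 42]
BFS from the root, enqueuing left then right child of each popped node:
  queue [22] -> pop 22, enqueue [6, 43], visited so far: [22]
  queue [6, 43] -> pop 6, enqueue [none], visited so far: [22, 6]
  queue [43] -> pop 43, enqueue [26], visited so far: [22, 6, 43]
  queue [26] -> pop 26, enqueue [42], visited so far: [22, 6, 43, 26]
  queue [42] -> pop 42, enqueue [none], visited so far: [22, 6, 43, 26, 42]
Result: [22, 6, 43, 26, 42]


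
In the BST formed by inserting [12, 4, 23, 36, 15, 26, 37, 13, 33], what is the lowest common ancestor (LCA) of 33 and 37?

Tree insertion order: [12, 4, 23, 36, 15, 26, 37, 13, 33]
Tree (level-order array): [12, 4, 23, None, None, 15, 36, 13, None, 26, 37, None, None, None, 33]
In a BST, the LCA of p=33, q=37 is the first node v on the
root-to-leaf path with p <= v <= q (go left if both < v, right if both > v).
Walk from root:
  at 12: both 33 and 37 > 12, go right
  at 23: both 33 and 37 > 23, go right
  at 36: 33 <= 36 <= 37, this is the LCA
LCA = 36


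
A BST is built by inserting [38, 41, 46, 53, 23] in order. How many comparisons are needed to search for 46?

Search path for 46: 38 -> 41 -> 46
Found: True
Comparisons: 3


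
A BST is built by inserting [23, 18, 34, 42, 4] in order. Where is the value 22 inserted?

Starting tree (level order): [23, 18, 34, 4, None, None, 42]
Insertion path: 23 -> 18
Result: insert 22 as right child of 18
Final tree (level order): [23, 18, 34, 4, 22, None, 42]


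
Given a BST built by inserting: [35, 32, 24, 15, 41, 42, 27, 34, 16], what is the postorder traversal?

Tree insertion order: [35, 32, 24, 15, 41, 42, 27, 34, 16]
Tree (level-order array): [35, 32, 41, 24, 34, None, 42, 15, 27, None, None, None, None, None, 16]
Postorder traversal: [16, 15, 27, 24, 34, 32, 42, 41, 35]


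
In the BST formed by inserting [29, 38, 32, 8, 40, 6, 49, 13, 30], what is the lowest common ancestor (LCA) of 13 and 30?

Tree insertion order: [29, 38, 32, 8, 40, 6, 49, 13, 30]
Tree (level-order array): [29, 8, 38, 6, 13, 32, 40, None, None, None, None, 30, None, None, 49]
In a BST, the LCA of p=13, q=30 is the first node v on the
root-to-leaf path with p <= v <= q (go left if both < v, right if both > v).
Walk from root:
  at 29: 13 <= 29 <= 30, this is the LCA
LCA = 29


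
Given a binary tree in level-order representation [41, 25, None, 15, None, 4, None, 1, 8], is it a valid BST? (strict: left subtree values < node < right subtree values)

Level-order array: [41, 25, None, 15, None, 4, None, 1, 8]
Validate using subtree bounds (lo, hi): at each node, require lo < value < hi,
then recurse left with hi=value and right with lo=value.
Preorder trace (stopping at first violation):
  at node 41 with bounds (-inf, +inf): OK
  at node 25 with bounds (-inf, 41): OK
  at node 15 with bounds (-inf, 25): OK
  at node 4 with bounds (-inf, 15): OK
  at node 1 with bounds (-inf, 4): OK
  at node 8 with bounds (4, 15): OK
No violation found at any node.
Result: Valid BST


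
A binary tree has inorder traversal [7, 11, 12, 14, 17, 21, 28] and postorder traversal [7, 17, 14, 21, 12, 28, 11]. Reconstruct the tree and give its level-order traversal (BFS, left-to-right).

Inorder:   [7, 11, 12, 14, 17, 21, 28]
Postorder: [7, 17, 14, 21, 12, 28, 11]
Algorithm: postorder visits root last, so walk postorder right-to-left;
each value is the root of the current inorder slice — split it at that
value, recurse on the right subtree first, then the left.
Recursive splits:
  root=11; inorder splits into left=[7], right=[12, 14, 17, 21, 28]
  root=28; inorder splits into left=[12, 14, 17, 21], right=[]
  root=12; inorder splits into left=[], right=[14, 17, 21]
  root=21; inorder splits into left=[14, 17], right=[]
  root=14; inorder splits into left=[], right=[17]
  root=17; inorder splits into left=[], right=[]
  root=7; inorder splits into left=[], right=[]
Reconstructed level-order: [11, 7, 28, 12, 21, 14, 17]


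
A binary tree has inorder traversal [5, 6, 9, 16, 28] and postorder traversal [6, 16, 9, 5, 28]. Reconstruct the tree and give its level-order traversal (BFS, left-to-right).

Inorder:   [5, 6, 9, 16, 28]
Postorder: [6, 16, 9, 5, 28]
Algorithm: postorder visits root last, so walk postorder right-to-left;
each value is the root of the current inorder slice — split it at that
value, recurse on the right subtree first, then the left.
Recursive splits:
  root=28; inorder splits into left=[5, 6, 9, 16], right=[]
  root=5; inorder splits into left=[], right=[6, 9, 16]
  root=9; inorder splits into left=[6], right=[16]
  root=16; inorder splits into left=[], right=[]
  root=6; inorder splits into left=[], right=[]
Reconstructed level-order: [28, 5, 9, 6, 16]


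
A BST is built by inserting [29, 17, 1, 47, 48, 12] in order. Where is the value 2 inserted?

Starting tree (level order): [29, 17, 47, 1, None, None, 48, None, 12]
Insertion path: 29 -> 17 -> 1 -> 12
Result: insert 2 as left child of 12
Final tree (level order): [29, 17, 47, 1, None, None, 48, None, 12, None, None, 2]


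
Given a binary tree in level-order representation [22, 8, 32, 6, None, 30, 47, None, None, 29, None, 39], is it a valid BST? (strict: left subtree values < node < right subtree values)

Level-order array: [22, 8, 32, 6, None, 30, 47, None, None, 29, None, 39]
Validate using subtree bounds (lo, hi): at each node, require lo < value < hi,
then recurse left with hi=value and right with lo=value.
Preorder trace (stopping at first violation):
  at node 22 with bounds (-inf, +inf): OK
  at node 8 with bounds (-inf, 22): OK
  at node 6 with bounds (-inf, 8): OK
  at node 32 with bounds (22, +inf): OK
  at node 30 with bounds (22, 32): OK
  at node 29 with bounds (22, 30): OK
  at node 47 with bounds (32, +inf): OK
  at node 39 with bounds (32, 47): OK
No violation found at any node.
Result: Valid BST


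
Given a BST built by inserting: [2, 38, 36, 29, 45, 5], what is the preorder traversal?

Tree insertion order: [2, 38, 36, 29, 45, 5]
Tree (level-order array): [2, None, 38, 36, 45, 29, None, None, None, 5]
Preorder traversal: [2, 38, 36, 29, 5, 45]


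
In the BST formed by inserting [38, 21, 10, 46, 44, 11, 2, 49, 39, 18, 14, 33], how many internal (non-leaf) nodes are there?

Tree built from: [38, 21, 10, 46, 44, 11, 2, 49, 39, 18, 14, 33]
Tree (level-order array): [38, 21, 46, 10, 33, 44, 49, 2, 11, None, None, 39, None, None, None, None, None, None, 18, None, None, 14]
Rule: An internal node has at least one child.
Per-node child counts:
  node 38: 2 child(ren)
  node 21: 2 child(ren)
  node 10: 2 child(ren)
  node 2: 0 child(ren)
  node 11: 1 child(ren)
  node 18: 1 child(ren)
  node 14: 0 child(ren)
  node 33: 0 child(ren)
  node 46: 2 child(ren)
  node 44: 1 child(ren)
  node 39: 0 child(ren)
  node 49: 0 child(ren)
Matching nodes: [38, 21, 10, 11, 18, 46, 44]
Count of internal (non-leaf) nodes: 7


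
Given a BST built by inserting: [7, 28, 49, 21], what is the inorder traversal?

Tree insertion order: [7, 28, 49, 21]
Tree (level-order array): [7, None, 28, 21, 49]
Inorder traversal: [7, 21, 28, 49]


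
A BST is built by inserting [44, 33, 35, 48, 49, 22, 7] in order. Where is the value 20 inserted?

Starting tree (level order): [44, 33, 48, 22, 35, None, 49, 7]
Insertion path: 44 -> 33 -> 22 -> 7
Result: insert 20 as right child of 7
Final tree (level order): [44, 33, 48, 22, 35, None, 49, 7, None, None, None, None, None, None, 20]


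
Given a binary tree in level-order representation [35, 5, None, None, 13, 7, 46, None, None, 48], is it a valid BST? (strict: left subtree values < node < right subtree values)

Level-order array: [35, 5, None, None, 13, 7, 46, None, None, 48]
Validate using subtree bounds (lo, hi): at each node, require lo < value < hi,
then recurse left with hi=value and right with lo=value.
Preorder trace (stopping at first violation):
  at node 35 with bounds (-inf, +inf): OK
  at node 5 with bounds (-inf, 35): OK
  at node 13 with bounds (5, 35): OK
  at node 7 with bounds (5, 13): OK
  at node 46 with bounds (13, 35): VIOLATION
Node 46 violates its bound: not (13 < 46 < 35).
Result: Not a valid BST


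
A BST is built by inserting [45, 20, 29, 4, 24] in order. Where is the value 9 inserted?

Starting tree (level order): [45, 20, None, 4, 29, None, None, 24]
Insertion path: 45 -> 20 -> 4
Result: insert 9 as right child of 4
Final tree (level order): [45, 20, None, 4, 29, None, 9, 24]


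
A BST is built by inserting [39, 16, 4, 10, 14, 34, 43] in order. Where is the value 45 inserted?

Starting tree (level order): [39, 16, 43, 4, 34, None, None, None, 10, None, None, None, 14]
Insertion path: 39 -> 43
Result: insert 45 as right child of 43
Final tree (level order): [39, 16, 43, 4, 34, None, 45, None, 10, None, None, None, None, None, 14]


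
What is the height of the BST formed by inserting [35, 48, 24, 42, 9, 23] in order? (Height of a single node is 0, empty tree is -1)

Insertion order: [35, 48, 24, 42, 9, 23]
Tree (level-order array): [35, 24, 48, 9, None, 42, None, None, 23]
Compute height bottom-up (empty subtree = -1):
  height(23) = 1 + max(-1, -1) = 0
  height(9) = 1 + max(-1, 0) = 1
  height(24) = 1 + max(1, -1) = 2
  height(42) = 1 + max(-1, -1) = 0
  height(48) = 1 + max(0, -1) = 1
  height(35) = 1 + max(2, 1) = 3
Height = 3


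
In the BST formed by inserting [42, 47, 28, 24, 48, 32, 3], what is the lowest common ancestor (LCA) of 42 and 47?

Tree insertion order: [42, 47, 28, 24, 48, 32, 3]
Tree (level-order array): [42, 28, 47, 24, 32, None, 48, 3]
In a BST, the LCA of p=42, q=47 is the first node v on the
root-to-leaf path with p <= v <= q (go left if both < v, right if both > v).
Walk from root:
  at 42: 42 <= 42 <= 47, this is the LCA
LCA = 42


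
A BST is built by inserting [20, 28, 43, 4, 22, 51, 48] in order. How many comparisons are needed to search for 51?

Search path for 51: 20 -> 28 -> 43 -> 51
Found: True
Comparisons: 4


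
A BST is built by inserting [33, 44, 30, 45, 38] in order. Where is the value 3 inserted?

Starting tree (level order): [33, 30, 44, None, None, 38, 45]
Insertion path: 33 -> 30
Result: insert 3 as left child of 30
Final tree (level order): [33, 30, 44, 3, None, 38, 45]


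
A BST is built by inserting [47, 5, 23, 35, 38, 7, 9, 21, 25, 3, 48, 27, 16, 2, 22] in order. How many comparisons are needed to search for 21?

Search path for 21: 47 -> 5 -> 23 -> 7 -> 9 -> 21
Found: True
Comparisons: 6


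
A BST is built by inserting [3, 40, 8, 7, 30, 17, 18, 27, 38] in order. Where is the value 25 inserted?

Starting tree (level order): [3, None, 40, 8, None, 7, 30, None, None, 17, 38, None, 18, None, None, None, 27]
Insertion path: 3 -> 40 -> 8 -> 30 -> 17 -> 18 -> 27
Result: insert 25 as left child of 27
Final tree (level order): [3, None, 40, 8, None, 7, 30, None, None, 17, 38, None, 18, None, None, None, 27, 25]


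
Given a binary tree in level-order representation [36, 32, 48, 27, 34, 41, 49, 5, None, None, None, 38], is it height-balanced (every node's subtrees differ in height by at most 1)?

Tree (level-order array): [36, 32, 48, 27, 34, 41, 49, 5, None, None, None, 38]
Definition: a tree is height-balanced if, at every node, |h(left) - h(right)| <= 1 (empty subtree has height -1).
Bottom-up per-node check:
  node 5: h_left=-1, h_right=-1, diff=0 [OK], height=0
  node 27: h_left=0, h_right=-1, diff=1 [OK], height=1
  node 34: h_left=-1, h_right=-1, diff=0 [OK], height=0
  node 32: h_left=1, h_right=0, diff=1 [OK], height=2
  node 38: h_left=-1, h_right=-1, diff=0 [OK], height=0
  node 41: h_left=0, h_right=-1, diff=1 [OK], height=1
  node 49: h_left=-1, h_right=-1, diff=0 [OK], height=0
  node 48: h_left=1, h_right=0, diff=1 [OK], height=2
  node 36: h_left=2, h_right=2, diff=0 [OK], height=3
All nodes satisfy the balance condition.
Result: Balanced


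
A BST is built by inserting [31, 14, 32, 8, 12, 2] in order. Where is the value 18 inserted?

Starting tree (level order): [31, 14, 32, 8, None, None, None, 2, 12]
Insertion path: 31 -> 14
Result: insert 18 as right child of 14
Final tree (level order): [31, 14, 32, 8, 18, None, None, 2, 12]


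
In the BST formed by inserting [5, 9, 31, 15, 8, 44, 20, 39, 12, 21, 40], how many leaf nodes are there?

Tree built from: [5, 9, 31, 15, 8, 44, 20, 39, 12, 21, 40]
Tree (level-order array): [5, None, 9, 8, 31, None, None, 15, 44, 12, 20, 39, None, None, None, None, 21, None, 40]
Rule: A leaf has 0 children.
Per-node child counts:
  node 5: 1 child(ren)
  node 9: 2 child(ren)
  node 8: 0 child(ren)
  node 31: 2 child(ren)
  node 15: 2 child(ren)
  node 12: 0 child(ren)
  node 20: 1 child(ren)
  node 21: 0 child(ren)
  node 44: 1 child(ren)
  node 39: 1 child(ren)
  node 40: 0 child(ren)
Matching nodes: [8, 12, 21, 40]
Count of leaf nodes: 4


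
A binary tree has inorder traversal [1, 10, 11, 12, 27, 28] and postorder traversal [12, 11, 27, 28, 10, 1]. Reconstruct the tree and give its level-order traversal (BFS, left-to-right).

Inorder:   [1, 10, 11, 12, 27, 28]
Postorder: [12, 11, 27, 28, 10, 1]
Algorithm: postorder visits root last, so walk postorder right-to-left;
each value is the root of the current inorder slice — split it at that
value, recurse on the right subtree first, then the left.
Recursive splits:
  root=1; inorder splits into left=[], right=[10, 11, 12, 27, 28]
  root=10; inorder splits into left=[], right=[11, 12, 27, 28]
  root=28; inorder splits into left=[11, 12, 27], right=[]
  root=27; inorder splits into left=[11, 12], right=[]
  root=11; inorder splits into left=[], right=[12]
  root=12; inorder splits into left=[], right=[]
Reconstructed level-order: [1, 10, 28, 27, 11, 12]


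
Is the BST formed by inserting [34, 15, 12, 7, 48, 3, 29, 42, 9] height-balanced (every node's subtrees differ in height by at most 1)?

Tree (level-order array): [34, 15, 48, 12, 29, 42, None, 7, None, None, None, None, None, 3, 9]
Definition: a tree is height-balanced if, at every node, |h(left) - h(right)| <= 1 (empty subtree has height -1).
Bottom-up per-node check:
  node 3: h_left=-1, h_right=-1, diff=0 [OK], height=0
  node 9: h_left=-1, h_right=-1, diff=0 [OK], height=0
  node 7: h_left=0, h_right=0, diff=0 [OK], height=1
  node 12: h_left=1, h_right=-1, diff=2 [FAIL (|1--1|=2 > 1)], height=2
  node 29: h_left=-1, h_right=-1, diff=0 [OK], height=0
  node 15: h_left=2, h_right=0, diff=2 [FAIL (|2-0|=2 > 1)], height=3
  node 42: h_left=-1, h_right=-1, diff=0 [OK], height=0
  node 48: h_left=0, h_right=-1, diff=1 [OK], height=1
  node 34: h_left=3, h_right=1, diff=2 [FAIL (|3-1|=2 > 1)], height=4
Node 12 violates the condition: |1 - -1| = 2 > 1.
Result: Not balanced
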